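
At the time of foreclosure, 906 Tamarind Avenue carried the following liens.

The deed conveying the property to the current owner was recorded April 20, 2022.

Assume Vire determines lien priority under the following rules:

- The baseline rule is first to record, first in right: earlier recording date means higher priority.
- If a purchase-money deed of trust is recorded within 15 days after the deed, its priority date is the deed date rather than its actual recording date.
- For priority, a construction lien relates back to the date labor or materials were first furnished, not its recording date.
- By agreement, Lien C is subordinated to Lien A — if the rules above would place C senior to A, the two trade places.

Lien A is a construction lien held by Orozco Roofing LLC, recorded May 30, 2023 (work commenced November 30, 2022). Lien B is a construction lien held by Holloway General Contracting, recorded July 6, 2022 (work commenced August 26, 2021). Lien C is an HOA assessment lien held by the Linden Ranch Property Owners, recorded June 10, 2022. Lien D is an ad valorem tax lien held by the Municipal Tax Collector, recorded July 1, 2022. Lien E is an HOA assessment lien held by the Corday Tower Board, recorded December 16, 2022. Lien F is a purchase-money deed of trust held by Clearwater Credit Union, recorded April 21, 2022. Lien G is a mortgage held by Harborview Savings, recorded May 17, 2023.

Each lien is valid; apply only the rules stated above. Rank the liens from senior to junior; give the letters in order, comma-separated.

B, F, A, D, C, E, G

First, effective dates: A's effective date is November 30, 2022, when work began; B's effective date is August 26, 2021, when work began; F was recorded within the 15-day window, so its effective date is the deed date April 20, 2022.
Sorted by effective date: B (August 26, 2021), F (April 20, 2022), C (June 10, 2022), D (July 1, 2022), A (November 30, 2022), E (December 16, 2022), G (May 17, 2023).
C is senior to A before the subordination, so the two trade places.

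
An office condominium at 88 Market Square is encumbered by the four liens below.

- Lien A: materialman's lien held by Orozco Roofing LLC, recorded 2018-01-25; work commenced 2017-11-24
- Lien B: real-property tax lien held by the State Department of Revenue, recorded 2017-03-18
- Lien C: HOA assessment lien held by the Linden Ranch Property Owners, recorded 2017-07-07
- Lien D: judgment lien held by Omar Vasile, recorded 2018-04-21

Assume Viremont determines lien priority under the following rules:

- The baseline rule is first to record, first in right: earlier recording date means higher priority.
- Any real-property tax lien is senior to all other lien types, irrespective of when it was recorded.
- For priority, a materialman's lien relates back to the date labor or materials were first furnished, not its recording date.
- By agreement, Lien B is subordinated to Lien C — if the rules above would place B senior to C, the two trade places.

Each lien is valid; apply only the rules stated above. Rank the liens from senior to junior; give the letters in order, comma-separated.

C, B, A, D

Adjusting effective dates: A relates back to 2017-11-24 (work commenced).
B is a real-property tax lien, so it outranks all other liens regardless of date.
Ordering the rest by effective date: C (2017-07-07), A (2017-11-24), D (2018-04-21).
Because B would otherwise rank above C, the subordination swaps them.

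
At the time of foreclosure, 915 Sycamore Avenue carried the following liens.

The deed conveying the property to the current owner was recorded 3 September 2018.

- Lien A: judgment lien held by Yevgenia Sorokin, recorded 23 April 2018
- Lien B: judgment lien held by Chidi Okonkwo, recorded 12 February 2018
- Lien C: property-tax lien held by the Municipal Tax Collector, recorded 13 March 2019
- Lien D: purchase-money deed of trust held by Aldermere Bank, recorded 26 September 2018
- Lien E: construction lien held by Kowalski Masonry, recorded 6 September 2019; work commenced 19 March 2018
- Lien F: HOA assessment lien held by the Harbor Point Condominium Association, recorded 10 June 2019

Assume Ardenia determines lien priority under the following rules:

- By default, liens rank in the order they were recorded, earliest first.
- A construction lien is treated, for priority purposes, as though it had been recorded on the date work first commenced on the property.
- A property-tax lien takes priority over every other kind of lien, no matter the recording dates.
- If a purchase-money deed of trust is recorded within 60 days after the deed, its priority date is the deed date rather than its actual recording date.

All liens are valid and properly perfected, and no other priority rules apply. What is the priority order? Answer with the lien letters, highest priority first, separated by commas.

C, B, E, A, D, F

Adjusting effective dates: D was recorded within the 60-day window, so its effective date is the deed date 3 September 2018; E relates back to 19 March 2018 (work commenced).
C is a property-tax lien and takes priority over every other lien.
The other liens, earliest effective date first: B (12 February 2018), E (19 March 2018), A (23 April 2018), D (3 September 2018), F (10 June 2019).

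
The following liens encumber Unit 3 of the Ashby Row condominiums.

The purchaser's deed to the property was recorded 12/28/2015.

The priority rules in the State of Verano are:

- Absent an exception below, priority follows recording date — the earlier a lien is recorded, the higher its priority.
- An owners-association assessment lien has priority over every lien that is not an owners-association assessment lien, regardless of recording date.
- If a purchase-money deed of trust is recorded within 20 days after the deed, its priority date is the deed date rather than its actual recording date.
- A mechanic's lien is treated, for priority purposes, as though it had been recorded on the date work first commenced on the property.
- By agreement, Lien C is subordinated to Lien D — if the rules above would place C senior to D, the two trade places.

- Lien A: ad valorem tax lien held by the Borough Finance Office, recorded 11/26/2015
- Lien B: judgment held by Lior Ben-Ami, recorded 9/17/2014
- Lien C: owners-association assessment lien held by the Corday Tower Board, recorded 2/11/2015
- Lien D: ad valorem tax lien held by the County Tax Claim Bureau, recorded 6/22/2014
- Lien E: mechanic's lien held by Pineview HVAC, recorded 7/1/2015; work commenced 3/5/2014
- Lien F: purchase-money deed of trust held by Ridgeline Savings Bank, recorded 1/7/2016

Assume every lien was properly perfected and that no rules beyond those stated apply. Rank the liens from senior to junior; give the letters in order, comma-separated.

First, effective dates: E is treated as recorded 3/5/2014, the work-commencement date; F's effective date is the deed date, 12/28/2015.
As an owners-association assessment lien, C is senior to every other lien.
Remaining liens by effective date: E (3/5/2014), D (6/22/2014), B (9/17/2014), A (11/26/2015), F (12/28/2015).
Because C would otherwise rank above D, the subordination swaps them.

D, E, C, B, A, F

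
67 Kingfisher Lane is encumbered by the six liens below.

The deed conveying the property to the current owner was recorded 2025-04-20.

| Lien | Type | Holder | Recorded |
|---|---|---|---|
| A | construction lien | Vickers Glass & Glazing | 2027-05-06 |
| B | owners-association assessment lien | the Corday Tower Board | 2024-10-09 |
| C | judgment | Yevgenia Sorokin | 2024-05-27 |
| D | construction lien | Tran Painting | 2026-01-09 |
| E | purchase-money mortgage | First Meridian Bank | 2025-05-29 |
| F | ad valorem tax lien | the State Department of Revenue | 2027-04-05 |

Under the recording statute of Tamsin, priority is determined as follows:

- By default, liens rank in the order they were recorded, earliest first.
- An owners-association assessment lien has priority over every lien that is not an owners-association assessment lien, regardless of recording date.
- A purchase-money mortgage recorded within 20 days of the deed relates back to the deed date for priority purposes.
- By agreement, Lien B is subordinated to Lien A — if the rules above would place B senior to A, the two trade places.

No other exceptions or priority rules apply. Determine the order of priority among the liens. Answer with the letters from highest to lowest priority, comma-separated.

Effective dates: E was recorded 39 days after the deed, outside the 20-day window, so it keeps its recording date.
As an owners-association assessment lien, B is senior to every other lien.
The other liens, earliest effective date first: C (2024-05-27), E (2025-05-29), D (2026-01-09), F (2027-04-05), A (2027-05-06).
The subordination applies — B was senior to A — so B and A swap.

A, C, E, D, F, B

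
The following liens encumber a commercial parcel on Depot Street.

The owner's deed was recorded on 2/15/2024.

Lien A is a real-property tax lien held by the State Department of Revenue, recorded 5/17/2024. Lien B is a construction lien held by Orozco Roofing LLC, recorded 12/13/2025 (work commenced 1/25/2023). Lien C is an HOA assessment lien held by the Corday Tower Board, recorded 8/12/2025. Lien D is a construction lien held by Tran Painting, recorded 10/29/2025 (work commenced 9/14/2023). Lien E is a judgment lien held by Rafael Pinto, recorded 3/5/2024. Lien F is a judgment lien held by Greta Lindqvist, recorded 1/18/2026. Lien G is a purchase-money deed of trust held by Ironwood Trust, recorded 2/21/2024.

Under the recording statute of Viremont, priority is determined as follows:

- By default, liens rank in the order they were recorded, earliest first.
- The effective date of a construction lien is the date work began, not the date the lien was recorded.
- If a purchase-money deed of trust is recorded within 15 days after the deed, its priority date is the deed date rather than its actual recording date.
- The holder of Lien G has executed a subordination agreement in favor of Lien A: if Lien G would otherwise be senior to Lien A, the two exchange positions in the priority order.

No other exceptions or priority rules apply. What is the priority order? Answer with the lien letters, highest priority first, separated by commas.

B, D, A, E, G, C, F

Adjusting effective dates: B is treated as recorded 1/25/2023, the work-commencement date; D is treated as recorded 9/14/2023, the work-commencement date; G's effective date is the deed date, 2/15/2024.
Sorted by effective date: B (1/25/2023), D (9/14/2023), G (2/15/2024), E (3/5/2024), A (5/17/2024), C (8/12/2025), F (1/18/2026).
Because G would otherwise rank above A, the subordination swaps them.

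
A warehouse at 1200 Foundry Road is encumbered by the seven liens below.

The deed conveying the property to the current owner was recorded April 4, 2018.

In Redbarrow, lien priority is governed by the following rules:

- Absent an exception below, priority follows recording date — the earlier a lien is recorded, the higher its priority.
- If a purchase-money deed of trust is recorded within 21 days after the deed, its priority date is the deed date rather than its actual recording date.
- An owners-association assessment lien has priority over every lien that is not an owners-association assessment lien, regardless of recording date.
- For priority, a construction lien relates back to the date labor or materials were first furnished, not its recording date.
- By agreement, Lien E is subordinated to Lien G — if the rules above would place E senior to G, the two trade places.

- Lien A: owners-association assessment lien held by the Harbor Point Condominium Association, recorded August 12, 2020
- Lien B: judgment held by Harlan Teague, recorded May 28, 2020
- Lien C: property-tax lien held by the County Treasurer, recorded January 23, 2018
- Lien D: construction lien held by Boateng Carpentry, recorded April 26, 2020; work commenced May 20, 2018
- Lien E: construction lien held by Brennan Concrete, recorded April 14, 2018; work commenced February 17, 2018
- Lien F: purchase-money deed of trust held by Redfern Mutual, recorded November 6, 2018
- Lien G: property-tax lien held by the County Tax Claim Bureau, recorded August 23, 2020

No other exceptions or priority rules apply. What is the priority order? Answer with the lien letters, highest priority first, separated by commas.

First, effective dates: D's effective date is May 20, 2018, when work began; E relates back to February 17, 2018 (work commenced); F was recorded 216 days after the deed — beyond 21 days — so no relation-back applies.
A is an owners-association assessment lien and takes priority over every other lien.
Remaining liens by effective date: C (January 23, 2018), E (February 17, 2018), D (May 20, 2018), F (November 6, 2018), B (May 28, 2020), G (August 23, 2020).
E is senior to G before the subordination, so the two trade places.

A, C, G, D, F, B, E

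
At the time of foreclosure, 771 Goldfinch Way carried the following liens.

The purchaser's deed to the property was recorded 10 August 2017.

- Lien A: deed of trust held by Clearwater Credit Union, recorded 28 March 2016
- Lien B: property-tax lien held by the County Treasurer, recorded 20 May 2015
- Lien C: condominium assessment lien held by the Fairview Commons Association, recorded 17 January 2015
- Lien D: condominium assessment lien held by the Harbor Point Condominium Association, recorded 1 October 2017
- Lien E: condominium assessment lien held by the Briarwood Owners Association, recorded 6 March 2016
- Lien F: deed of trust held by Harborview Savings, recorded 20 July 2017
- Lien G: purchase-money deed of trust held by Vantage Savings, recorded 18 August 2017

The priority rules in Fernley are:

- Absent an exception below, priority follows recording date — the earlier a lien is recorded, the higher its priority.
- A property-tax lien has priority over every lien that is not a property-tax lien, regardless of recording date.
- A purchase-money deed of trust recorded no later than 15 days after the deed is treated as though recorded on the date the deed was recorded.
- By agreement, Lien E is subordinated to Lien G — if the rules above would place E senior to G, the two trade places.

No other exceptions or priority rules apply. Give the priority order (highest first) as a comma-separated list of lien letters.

First, effective dates: G's effective date is the deed date, 10 August 2017.
As a property-tax lien, B is senior to every other lien.
Among the remaining liens, by effective date: C (17 January 2015), E (6 March 2016), A (28 March 2016), F (20 July 2017), G (10 August 2017), D (1 October 2017).
The subordination applies — E was senior to G — so E and G swap.

B, C, G, A, F, E, D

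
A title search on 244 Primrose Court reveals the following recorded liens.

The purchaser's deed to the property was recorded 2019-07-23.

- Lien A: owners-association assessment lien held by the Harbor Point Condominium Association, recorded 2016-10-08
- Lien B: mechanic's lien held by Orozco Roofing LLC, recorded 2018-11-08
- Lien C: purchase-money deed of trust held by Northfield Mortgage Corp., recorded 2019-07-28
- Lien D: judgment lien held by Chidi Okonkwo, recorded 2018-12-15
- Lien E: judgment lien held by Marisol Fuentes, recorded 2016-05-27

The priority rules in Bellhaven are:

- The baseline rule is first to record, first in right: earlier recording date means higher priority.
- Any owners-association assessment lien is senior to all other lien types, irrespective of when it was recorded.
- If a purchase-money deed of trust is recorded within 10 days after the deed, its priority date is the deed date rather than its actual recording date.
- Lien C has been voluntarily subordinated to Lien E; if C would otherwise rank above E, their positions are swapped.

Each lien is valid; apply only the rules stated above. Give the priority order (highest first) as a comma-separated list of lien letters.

A, E, B, D, C

Adjusting effective dates: C's effective date is the deed date, 2019-07-23.
A, as an owners-association assessment lien, has superpriority and ranks first.
Remaining liens by effective date: E (2016-05-27), B (2018-11-08), D (2018-12-15), C (2019-07-23).
Since C is not senior to E, the subordination leaves the order unchanged.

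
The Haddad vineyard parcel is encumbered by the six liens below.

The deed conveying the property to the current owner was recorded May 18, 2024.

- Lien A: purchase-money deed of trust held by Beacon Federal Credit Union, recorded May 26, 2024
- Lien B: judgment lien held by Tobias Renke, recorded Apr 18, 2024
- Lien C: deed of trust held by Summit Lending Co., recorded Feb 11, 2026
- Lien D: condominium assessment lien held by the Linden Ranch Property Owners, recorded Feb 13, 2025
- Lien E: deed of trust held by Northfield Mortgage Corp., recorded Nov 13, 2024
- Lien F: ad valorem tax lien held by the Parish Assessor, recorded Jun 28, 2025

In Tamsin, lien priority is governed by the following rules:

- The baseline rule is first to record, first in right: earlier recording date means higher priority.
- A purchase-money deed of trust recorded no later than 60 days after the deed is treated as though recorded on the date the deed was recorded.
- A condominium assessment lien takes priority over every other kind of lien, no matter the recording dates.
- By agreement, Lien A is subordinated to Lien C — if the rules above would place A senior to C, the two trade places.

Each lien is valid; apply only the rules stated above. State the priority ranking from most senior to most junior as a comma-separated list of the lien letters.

D, B, C, E, F, A

First, effective dates: A relates back to the deed date May 18, 2024.
D is a condominium assessment lien, so it outranks all other liens regardless of date.
Remaining liens by effective date: B (Apr 18, 2024), A (May 18, 2024), E (Nov 13, 2024), F (Jun 28, 2025), C (Feb 11, 2026).
The subordination applies — A was senior to C — so A and C swap.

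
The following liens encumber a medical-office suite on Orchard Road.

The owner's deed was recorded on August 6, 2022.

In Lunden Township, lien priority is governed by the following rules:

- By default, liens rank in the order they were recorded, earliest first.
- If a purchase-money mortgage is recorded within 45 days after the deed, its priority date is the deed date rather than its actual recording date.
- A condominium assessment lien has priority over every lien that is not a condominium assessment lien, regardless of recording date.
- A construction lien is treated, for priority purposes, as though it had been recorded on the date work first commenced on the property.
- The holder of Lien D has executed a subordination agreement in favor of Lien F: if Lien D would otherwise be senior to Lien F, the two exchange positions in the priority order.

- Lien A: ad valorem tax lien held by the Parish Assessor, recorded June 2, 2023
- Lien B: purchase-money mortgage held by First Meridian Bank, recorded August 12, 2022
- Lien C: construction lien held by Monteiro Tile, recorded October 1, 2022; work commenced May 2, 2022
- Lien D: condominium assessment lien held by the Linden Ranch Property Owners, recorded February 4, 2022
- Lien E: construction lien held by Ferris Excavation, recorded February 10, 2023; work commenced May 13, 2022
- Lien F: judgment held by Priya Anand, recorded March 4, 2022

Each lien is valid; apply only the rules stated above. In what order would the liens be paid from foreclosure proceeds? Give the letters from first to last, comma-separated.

F, D, C, E, B, A

Effective dates: B's effective date is the deed date, August 6, 2022; C relates back to May 2, 2022 (work commenced); E is treated as recorded May 13, 2022, the work-commencement date.
D, as a condominium assessment lien, has superpriority and ranks first.
Among the remaining liens, by effective date: F (March 4, 2022), C (May 2, 2022), E (May 13, 2022), B (August 6, 2022), A (June 2, 2023).
Because D would otherwise rank above F, the subordination swaps them.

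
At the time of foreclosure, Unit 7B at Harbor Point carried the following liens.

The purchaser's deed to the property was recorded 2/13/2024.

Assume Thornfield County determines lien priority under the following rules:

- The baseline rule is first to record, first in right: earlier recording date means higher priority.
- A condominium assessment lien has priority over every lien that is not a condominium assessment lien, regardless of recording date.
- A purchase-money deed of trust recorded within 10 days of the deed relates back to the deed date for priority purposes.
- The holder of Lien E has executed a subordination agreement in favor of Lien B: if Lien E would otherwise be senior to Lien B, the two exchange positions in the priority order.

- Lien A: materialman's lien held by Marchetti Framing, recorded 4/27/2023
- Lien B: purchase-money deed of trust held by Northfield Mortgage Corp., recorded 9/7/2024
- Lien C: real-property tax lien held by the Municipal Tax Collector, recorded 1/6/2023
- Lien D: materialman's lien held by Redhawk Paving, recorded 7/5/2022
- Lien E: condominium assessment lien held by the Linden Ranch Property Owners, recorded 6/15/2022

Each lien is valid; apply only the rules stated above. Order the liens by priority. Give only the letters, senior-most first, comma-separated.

Effective dates after the stated exceptions: B was recorded 207 days after the deed — beyond 10 days — so no relation-back applies.
As a condominium assessment lien, E is senior to every other lien.
Remaining liens by effective date: D (7/5/2022), C (1/6/2023), A (4/27/2023), B (9/7/2024).
The subordination applies — E was senior to B — so E and B swap.

B, D, C, A, E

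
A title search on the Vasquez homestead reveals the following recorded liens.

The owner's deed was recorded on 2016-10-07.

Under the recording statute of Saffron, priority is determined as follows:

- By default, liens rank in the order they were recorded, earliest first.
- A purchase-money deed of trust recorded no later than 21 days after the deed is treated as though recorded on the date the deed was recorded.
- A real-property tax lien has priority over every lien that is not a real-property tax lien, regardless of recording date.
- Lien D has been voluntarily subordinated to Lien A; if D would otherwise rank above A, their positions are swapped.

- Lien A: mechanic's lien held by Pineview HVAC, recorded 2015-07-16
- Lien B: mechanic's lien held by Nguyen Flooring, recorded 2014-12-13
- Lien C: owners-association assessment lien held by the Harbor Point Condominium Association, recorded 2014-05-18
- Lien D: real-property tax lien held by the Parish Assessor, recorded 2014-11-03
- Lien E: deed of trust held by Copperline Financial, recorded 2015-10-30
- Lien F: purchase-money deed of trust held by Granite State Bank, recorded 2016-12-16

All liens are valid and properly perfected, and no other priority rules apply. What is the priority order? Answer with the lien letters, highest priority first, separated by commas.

A, C, B, D, E, F

Adjusting effective dates: F was recorded 70 days after the deed — beyond 21 days — so no relation-back applies.
D, as a real-property tax lien, has superpriority and ranks first.
Remaining liens by effective date: C (2014-05-18), B (2014-12-13), A (2015-07-16), E (2015-10-30), F (2016-12-16).
Because D would otherwise rank above A, the subordination swaps them.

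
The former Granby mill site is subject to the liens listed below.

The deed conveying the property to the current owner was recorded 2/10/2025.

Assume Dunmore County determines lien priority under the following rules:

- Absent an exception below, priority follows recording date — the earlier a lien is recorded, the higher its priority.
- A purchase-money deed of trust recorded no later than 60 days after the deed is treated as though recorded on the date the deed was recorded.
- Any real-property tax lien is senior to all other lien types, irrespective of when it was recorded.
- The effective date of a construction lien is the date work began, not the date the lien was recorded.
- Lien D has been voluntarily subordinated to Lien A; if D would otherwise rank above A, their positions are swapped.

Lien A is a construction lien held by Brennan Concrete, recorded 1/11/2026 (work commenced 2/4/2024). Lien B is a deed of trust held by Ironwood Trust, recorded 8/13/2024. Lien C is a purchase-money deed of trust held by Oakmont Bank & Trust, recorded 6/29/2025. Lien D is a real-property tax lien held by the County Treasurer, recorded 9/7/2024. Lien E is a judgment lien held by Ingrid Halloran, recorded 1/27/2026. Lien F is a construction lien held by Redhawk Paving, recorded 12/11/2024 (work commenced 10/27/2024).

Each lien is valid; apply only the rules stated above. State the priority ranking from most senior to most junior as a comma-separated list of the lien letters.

Adjusting effective dates: A relates back to 2/4/2024 (work commenced); C was recorded 139 days after the deed, outside the 60-day window, so it keeps its recording date; F relates back to 10/27/2024 (work commenced).
D is a real-property tax lien and takes priority over every other lien.
Among the remaining liens, by effective date: A (2/4/2024), B (8/13/2024), F (10/27/2024), C (6/29/2025), E (1/27/2026).
Because D would otherwise rank above A, the subordination swaps them.

A, D, B, F, C, E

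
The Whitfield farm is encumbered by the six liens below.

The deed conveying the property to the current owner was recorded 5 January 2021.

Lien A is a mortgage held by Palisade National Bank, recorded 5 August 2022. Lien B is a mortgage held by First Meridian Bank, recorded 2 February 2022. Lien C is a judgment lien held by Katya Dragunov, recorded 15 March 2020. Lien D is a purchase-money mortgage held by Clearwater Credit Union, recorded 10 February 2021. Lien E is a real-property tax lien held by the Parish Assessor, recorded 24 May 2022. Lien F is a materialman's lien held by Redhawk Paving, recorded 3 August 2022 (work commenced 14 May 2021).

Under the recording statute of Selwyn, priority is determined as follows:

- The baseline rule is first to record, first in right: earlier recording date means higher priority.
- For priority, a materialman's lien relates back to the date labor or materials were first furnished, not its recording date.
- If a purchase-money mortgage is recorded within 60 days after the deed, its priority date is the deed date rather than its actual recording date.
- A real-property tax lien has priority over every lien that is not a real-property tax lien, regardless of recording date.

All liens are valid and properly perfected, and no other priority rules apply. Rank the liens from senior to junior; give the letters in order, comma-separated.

Effective dates: D relates back to the deed date 5 January 2021; F relates back to 14 May 2021 (work commenced).
E, as a real-property tax lien, has superpriority and ranks first.
The other liens, earliest effective date first: C (15 March 2020), D (5 January 2021), F (14 May 2021), B (2 February 2022), A (5 August 2022).

E, C, D, F, B, A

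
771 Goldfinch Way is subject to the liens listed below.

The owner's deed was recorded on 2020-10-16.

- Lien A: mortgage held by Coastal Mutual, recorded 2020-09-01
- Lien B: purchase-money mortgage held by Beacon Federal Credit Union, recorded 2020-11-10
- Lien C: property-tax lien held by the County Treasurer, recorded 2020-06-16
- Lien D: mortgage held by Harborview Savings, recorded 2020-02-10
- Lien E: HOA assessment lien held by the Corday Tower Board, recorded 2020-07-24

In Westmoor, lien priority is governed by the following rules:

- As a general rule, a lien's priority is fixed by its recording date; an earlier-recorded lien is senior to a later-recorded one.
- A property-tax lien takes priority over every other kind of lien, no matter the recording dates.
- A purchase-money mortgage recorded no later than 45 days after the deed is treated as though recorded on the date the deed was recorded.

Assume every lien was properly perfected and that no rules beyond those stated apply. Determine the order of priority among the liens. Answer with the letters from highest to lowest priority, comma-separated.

C, D, E, A, B

Adjusting effective dates: B's effective date is the deed date, 2020-10-16.
C is a property-tax lien, so it outranks all other liens regardless of date.
The other liens, earliest effective date first: D (2020-02-10), E (2020-07-24), A (2020-09-01), B (2020-10-16).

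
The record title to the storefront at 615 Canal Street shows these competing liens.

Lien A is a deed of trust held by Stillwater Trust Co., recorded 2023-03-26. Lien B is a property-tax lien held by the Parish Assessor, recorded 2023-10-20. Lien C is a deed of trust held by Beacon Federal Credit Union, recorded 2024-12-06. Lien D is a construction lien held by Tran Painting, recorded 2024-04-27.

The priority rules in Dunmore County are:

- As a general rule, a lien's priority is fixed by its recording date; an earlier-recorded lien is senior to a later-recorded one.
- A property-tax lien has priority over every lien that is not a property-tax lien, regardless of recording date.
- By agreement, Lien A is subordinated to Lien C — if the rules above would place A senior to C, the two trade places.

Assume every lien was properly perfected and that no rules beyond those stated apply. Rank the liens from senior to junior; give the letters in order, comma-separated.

B, C, D, A

B, as a property-tax lien, has superpriority and ranks first.
Ordering the rest by effective date: A (2023-03-26), D (2024-04-27), C (2024-12-06).
The subordination applies — A was senior to C — so A and C swap.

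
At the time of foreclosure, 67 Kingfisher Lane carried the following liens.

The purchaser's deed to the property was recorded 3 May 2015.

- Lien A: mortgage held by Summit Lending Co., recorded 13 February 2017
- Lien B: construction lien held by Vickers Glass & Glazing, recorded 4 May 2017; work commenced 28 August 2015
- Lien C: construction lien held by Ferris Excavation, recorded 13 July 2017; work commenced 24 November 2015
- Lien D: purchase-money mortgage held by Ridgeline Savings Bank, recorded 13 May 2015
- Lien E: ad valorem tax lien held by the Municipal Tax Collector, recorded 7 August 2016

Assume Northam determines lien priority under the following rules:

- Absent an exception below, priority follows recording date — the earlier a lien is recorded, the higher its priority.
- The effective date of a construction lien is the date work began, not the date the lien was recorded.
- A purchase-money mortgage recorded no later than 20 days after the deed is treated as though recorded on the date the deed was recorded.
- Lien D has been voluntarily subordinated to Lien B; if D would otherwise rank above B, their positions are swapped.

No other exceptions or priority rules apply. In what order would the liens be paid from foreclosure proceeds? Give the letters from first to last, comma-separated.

B, D, C, E, A

Effective dates after the stated exceptions: B is treated as recorded 28 August 2015, the work-commencement date; C relates back to 24 November 2015 (work commenced); D relates back to the deed date 3 May 2015.
By effective date, earliest first: D (3 May 2015), B (28 August 2015), C (24 November 2015), E (7 August 2016), A (13 February 2017).
D would otherwise be senior to B, so under the subordination agreement D and B exchange positions.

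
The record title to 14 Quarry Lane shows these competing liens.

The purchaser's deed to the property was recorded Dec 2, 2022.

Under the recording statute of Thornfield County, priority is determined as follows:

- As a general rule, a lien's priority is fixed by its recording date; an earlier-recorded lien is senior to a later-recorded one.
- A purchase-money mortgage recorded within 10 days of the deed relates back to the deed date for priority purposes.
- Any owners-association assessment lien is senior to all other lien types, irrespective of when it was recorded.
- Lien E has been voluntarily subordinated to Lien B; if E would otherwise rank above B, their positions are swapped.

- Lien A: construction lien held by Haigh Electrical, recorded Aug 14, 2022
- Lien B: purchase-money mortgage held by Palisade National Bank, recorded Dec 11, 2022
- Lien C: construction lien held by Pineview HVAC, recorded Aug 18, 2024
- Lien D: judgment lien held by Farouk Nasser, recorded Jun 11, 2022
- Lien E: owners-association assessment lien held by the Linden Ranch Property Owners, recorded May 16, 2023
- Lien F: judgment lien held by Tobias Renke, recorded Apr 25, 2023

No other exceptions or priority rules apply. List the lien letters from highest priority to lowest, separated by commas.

Effective dates after the stated exceptions: B was recorded within the 10-day window, so its effective date is the deed date Dec 2, 2022.
E, as an owners-association assessment lien, has superpriority and ranks first.
Remaining liens by effective date: D (Jun 11, 2022), A (Aug 14, 2022), B (Dec 2, 2022), F (Apr 25, 2023), C (Aug 18, 2024).
E is senior to B before the subordination, so the two trade places.

B, D, A, E, F, C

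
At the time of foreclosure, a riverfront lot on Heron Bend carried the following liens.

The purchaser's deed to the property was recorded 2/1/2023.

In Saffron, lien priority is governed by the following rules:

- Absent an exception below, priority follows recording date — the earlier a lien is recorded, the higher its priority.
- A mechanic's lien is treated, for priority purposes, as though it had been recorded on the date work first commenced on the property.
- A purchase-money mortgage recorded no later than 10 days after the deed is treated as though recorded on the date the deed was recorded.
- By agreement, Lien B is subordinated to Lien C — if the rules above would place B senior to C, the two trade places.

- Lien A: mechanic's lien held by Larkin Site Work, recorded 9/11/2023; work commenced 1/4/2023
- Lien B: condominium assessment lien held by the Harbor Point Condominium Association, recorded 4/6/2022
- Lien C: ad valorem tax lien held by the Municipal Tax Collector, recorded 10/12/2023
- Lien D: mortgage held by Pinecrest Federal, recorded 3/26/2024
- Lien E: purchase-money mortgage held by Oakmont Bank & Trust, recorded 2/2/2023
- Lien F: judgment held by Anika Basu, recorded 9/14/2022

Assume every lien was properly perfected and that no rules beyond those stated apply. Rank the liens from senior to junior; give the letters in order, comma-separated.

C, F, A, E, B, D

Effective dates after the stated exceptions: A relates back to 1/4/2023 (work commenced); E relates back to the deed date 2/1/2023.
Ordering by effective date: B (4/6/2022), F (9/14/2022), A (1/4/2023), E (2/1/2023), C (10/12/2023), D (3/26/2024).
B is senior to C before the subordination, so the two trade places.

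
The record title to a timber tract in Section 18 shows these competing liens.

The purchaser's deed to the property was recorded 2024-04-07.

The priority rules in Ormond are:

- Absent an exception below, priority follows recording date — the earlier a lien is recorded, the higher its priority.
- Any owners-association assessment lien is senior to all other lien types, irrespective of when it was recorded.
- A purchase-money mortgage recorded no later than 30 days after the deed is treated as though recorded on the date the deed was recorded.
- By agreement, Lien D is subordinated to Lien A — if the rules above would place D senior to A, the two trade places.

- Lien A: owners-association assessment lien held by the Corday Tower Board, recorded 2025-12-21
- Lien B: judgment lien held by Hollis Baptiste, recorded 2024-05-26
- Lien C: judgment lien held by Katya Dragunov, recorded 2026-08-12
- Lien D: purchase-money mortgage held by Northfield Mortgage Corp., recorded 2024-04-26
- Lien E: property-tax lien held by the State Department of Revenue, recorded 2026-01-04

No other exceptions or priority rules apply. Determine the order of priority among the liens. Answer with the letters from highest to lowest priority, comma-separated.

A, D, B, E, C

Adjusting effective dates: D was recorded within the 30-day window, so its effective date is the deed date 2024-04-07.
A is an owners-association assessment lien and takes priority over every other lien.
Among the remaining liens, by effective date: D (2024-04-07), B (2024-05-26), E (2026-01-04), C (2026-08-12).
D already ranks below A; the subordination has no effect.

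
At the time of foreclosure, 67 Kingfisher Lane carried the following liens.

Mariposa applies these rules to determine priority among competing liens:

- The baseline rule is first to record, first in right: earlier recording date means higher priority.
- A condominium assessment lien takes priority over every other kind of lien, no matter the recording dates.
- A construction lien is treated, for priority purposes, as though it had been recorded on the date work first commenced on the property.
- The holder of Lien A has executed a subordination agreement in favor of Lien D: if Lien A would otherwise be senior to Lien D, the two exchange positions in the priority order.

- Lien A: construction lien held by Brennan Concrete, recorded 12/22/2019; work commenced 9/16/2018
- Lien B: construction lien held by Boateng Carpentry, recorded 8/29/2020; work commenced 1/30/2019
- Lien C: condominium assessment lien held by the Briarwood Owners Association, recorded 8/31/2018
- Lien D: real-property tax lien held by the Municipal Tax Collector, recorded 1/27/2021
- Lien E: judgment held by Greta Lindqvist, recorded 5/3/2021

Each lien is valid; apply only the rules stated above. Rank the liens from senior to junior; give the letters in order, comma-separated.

C, D, B, A, E

Effective dates: A's effective date is 9/16/2018, when work began; B is treated as recorded 1/30/2019, the work-commencement date.
C is a condominium assessment lien, so it outranks all other liens regardless of date.
The other liens, earliest effective date first: A (9/16/2018), B (1/30/2019), D (1/27/2021), E (5/3/2021).
A would otherwise be senior to D, so under the subordination agreement A and D exchange positions.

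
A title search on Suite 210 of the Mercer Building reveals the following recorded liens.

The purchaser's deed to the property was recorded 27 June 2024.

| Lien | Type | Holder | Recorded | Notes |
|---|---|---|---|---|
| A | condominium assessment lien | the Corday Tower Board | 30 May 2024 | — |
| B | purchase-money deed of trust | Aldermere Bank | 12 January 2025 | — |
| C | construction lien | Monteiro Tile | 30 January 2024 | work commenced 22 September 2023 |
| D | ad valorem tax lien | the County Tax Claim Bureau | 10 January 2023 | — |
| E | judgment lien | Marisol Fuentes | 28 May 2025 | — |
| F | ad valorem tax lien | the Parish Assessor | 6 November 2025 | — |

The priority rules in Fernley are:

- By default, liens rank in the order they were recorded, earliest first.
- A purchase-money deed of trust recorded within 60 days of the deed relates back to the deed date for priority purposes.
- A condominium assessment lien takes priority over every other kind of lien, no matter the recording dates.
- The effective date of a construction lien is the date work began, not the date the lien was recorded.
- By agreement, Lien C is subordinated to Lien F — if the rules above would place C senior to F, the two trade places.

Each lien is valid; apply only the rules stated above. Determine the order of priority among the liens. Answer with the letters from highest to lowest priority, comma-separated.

A, D, F, B, E, C

First, effective dates: B was recorded 199 days after the deed — beyond 60 days — so no relation-back applies; C is treated as recorded 22 September 2023, the work-commencement date.
A, as a condominium assessment lien, has superpriority and ranks first.
Among the remaining liens, by effective date: D (10 January 2023), C (22 September 2023), B (12 January 2025), E (28 May 2025), F (6 November 2025).
C would otherwise be senior to F, so under the subordination agreement C and F exchange positions.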